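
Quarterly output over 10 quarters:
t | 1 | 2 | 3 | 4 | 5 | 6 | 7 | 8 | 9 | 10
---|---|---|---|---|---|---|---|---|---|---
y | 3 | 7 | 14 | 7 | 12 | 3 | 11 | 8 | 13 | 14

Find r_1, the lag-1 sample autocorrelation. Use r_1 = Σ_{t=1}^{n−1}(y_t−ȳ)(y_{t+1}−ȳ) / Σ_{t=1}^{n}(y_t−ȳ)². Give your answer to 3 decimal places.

Mean ȳ = (3 + 7 + 14 + 7 + 12 + 3 + 11 + 8 + 13 + 14)/10 = 9.2000
Numerator Σ_{t=1}^{9}(y_t−ȳ)(y_{t+1}−ȳ) = -30.6400
Denominator Σ(y_t−ȳ)² = 159.6000
r_1 = -30.6400 / 159.6000 = -0.192

-0.192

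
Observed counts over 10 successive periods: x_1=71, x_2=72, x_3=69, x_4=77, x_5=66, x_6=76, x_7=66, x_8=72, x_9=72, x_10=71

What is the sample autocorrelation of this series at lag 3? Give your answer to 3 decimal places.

Mean x̄ = (71 + 72 + 69 + 77 + 66 + 76 + 66 + 72 + 72 + 71)/10 = 71.2000
Σ(x_t−x̄)(x_{t+3}−x̄) = (-1.1600) + (-4.1600) + (-10.5600) + (-30.1600) + (-4.1600) + (3.8400) + (1.0400) = -45.3200
Denominator Σ(x_t−x̄)² = 117.6000
r_3 = -45.3200 / 117.6000 = -0.385

-0.385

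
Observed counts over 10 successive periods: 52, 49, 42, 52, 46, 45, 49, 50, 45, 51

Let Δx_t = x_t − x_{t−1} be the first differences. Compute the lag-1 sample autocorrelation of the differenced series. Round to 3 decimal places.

-0.507

First differences Δx: -3, -7, 10, -6, -1, 4, 1, -5, 6
Mean of differences = -0.1111
Numerator Σ(Δx_t−Δx̄)(Δx_{t+1}−Δx̄) = -138.4568
Denominator Σ(Δx_t−Δx̄)² = 272.8889
r_1(Δx) = -138.4568 / 272.8889 = -0.507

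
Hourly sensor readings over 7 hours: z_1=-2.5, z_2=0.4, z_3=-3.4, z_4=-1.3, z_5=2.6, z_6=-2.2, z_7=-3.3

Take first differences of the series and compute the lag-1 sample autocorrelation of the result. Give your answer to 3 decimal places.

First differences Δz: 2.9, -3.8, 2.1, 3.9, -4.8, -1.1
Mean of differences = -0.1333
Numerator Σ(Δz_t−Δz̄)(Δz_{t+1}−Δz̄) = -24.6144
Denominator Σ(Δz_t−Δz̄)² = 66.6133
r_1(Δz) = -24.6144 / 66.6133 = -0.370

-0.370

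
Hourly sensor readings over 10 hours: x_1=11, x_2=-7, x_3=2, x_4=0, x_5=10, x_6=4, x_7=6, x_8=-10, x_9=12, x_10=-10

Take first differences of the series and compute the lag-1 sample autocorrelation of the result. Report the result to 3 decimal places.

First differences Δx: -18, 9, -2, 10, -6, 2, -16, 22, -22
Mean of differences = -2.3333
Numerator Σ(Δx_t−Δx̄)(Δx_{t+1}−Δx̄) = -1101.1111
Denominator Σ(Δx_t−Δx̄)² = 1724.0000
r_1(Δx) = -1101.1111 / 1724.0000 = -0.639

-0.639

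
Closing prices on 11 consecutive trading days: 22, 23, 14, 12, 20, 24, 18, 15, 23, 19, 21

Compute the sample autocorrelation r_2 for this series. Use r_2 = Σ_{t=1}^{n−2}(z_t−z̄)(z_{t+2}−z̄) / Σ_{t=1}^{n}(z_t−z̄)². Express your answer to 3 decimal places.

Mean z̄ = (22 + 23 + 14 + 12 + 20 + 24 + 18 + 15 + 23 + 19 + 21)/11 = 19.1818
Numerator Σ_{t=1}^{9}(z_t−z̄)(z_{t+2}−z̄) = -98.7934
Denominator Σ(z_t−z̄)² = 161.6364
r_2 = -98.7934 / 161.6364 = -0.611

-0.611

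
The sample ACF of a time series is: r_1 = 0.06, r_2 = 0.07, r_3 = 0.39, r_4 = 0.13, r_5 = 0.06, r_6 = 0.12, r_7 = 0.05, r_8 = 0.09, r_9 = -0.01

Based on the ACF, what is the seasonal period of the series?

The largest autocorrelation is r_3 = 0.39; the remaining lags stay at or below 0.13.
The dominant spike at lag 3 indicates a seasonal period of 3.

3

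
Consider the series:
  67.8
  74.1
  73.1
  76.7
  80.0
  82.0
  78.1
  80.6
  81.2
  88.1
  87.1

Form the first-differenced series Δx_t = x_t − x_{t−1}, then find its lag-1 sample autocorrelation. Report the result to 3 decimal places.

-0.403

First differences Δx: 6.3, -1.0, 3.6, 3.3, 2.0, -3.9, 2.5, 0.6, 6.9, -1.0
Mean of differences = 1.9300
Numerator Σ(Δx_t−Δx̄)(Δx_{t+1}−Δx̄) = -40.9749
Denominator Σ(Δx_t−Δx̄)² = 101.7210
r_1(Δx) = -40.9749 / 101.7210 = -0.403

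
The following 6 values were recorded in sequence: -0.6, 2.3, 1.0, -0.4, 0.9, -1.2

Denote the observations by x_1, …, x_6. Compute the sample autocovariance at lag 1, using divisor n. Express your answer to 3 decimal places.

Mean x̄ = (-0.6 + 2.3 + 1.0 − 0.4 + 0.9 − 1.2)/6 = 0.3333
Deviations: -0.9333, 1.9667, 0.6667, -0.7333, 0.5667, -1.5333
Σ_{t=1}^{5}(x_t−x̄)(x_{t+1}−x̄) = -2.2978
γ_1 = -2.2978 / 6 = -0.383

-0.383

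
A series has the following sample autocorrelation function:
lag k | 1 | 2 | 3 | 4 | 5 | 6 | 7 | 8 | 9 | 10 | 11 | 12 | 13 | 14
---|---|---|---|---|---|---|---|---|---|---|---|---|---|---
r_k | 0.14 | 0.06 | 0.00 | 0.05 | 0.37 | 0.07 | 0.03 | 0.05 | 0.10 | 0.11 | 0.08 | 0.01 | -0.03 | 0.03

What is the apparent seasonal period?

5

The largest autocorrelation is r_5 = 0.37; the remaining lags stay at or below 0.14.
The dominant spike at lag 5 indicates a seasonal period of 5.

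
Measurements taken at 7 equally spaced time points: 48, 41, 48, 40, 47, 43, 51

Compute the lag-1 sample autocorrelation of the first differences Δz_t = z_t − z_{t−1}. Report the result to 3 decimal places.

First differences Δz: -7, 7, -8, 7, -4, 8
Mean of differences = 0.5000
Numerator Σ(Δz_t−Δz̄)(Δz_{t+1}−Δz̄) = -222.2500
Denominator Σ(Δz_t−Δz̄)² = 289.5000
r_1(Δz) = -222.2500 / 289.5000 = -0.768

-0.768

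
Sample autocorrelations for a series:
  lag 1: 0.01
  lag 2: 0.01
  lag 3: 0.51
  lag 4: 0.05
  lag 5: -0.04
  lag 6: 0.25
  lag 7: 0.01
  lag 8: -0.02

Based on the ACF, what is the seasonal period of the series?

3

The largest autocorrelation is r_3 = 0.51, with a weaker echo at lag 6 (0.25); the remaining lags stay at or below 0.05.
The dominant spike at lag 3 indicates a seasonal period of 3.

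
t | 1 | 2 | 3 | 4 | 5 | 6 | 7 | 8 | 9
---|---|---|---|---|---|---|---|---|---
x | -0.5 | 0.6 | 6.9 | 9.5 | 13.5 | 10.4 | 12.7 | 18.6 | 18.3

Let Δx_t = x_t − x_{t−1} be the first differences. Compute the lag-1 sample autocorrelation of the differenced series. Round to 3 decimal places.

First differences Δx: 1.1, 6.3, 2.6, 4.0, -3.1, 2.3, 5.9, -0.3
Mean of differences = 2.3500
Numerator Σ(Δx_t−Δx̄)(Δx_{t+1}−Δx̄) = -21.8425
Denominator Σ(Δx_t−Δx̄)² = 69.2800
r_1(Δx) = -21.8425 / 69.2800 = -0.315

-0.315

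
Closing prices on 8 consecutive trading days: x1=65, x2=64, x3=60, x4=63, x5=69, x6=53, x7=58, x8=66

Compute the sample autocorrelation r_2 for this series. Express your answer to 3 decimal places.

Mean x̄ = (65 + 64 + 60 + 63 + 69 + 53 + 58 + 66)/8 = 62.2500
Numerator Σ_{t=1}^{6}(x_t−x̄)(x_{t+2}−x̄) = -90.3750
Denominator Σ(x_t−x̄)² = 179.5000
r_2 = -90.3750 / 179.5000 = -0.503

-0.503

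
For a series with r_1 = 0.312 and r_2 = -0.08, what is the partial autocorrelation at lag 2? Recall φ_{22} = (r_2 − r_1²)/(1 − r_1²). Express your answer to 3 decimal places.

-0.196

φ_{22} = (r_2 − r_1²) / (1 − r_1²)
r_1² = (0.312)² = 0.097344
Numerator = -0.08 − 0.0973 = -0.1773; denominator = 1 − 0.0973 = 0.9027
φ_{22} = -0.1773 / 0.9027 = -0.196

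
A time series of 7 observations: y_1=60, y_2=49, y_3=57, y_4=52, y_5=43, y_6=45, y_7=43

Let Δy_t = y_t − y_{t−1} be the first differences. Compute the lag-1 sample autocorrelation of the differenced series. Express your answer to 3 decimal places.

First differences Δy: -11, 8, -5, -9, 2, -2
Mean of differences = -2.8333
Numerator Σ(Δy_t−Δȳ)(Δy_{t+1}−Δȳ) = -124.3611
Denominator Σ(Δy_t−Δȳ)² = 250.8333
r_1(Δy) = -124.3611 / 250.8333 = -0.496

-0.496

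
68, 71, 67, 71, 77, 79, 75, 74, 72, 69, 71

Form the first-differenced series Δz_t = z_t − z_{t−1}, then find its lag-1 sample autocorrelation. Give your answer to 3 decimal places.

0.057

First differences Δz: 3, -4, 4, 6, 2, -4, -1, -2, -3, 2
Mean of differences = 0.3000
Numerator Σ(Δz_t−Δz̄)(Δz_{t+1}−Δz̄) = 6.5100
Denominator Σ(Δz_t−Δz̄)² = 114.1000
r_1(Δz) = 6.5100 / 114.1000 = 0.057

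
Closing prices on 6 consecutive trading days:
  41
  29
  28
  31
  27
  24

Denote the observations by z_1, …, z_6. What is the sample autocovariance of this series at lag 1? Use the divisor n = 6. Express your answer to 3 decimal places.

Mean z̄ = (41 + 29 + 28 + 31 + 27 + 24)/6 = 30.0000
Σ_{t=1}^{5}(z_t−z̄)(z_{t+1}−z̄) = 4.0000
γ_1 = 4.0000 / 6 = 0.667

0.667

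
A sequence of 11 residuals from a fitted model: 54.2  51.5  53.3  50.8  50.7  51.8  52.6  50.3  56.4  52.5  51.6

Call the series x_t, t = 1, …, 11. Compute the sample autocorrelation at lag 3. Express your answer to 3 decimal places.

Mean x̄ = (54.2 + 51.5 + 53.3 + 50.8 + 50.7 + 51.8 + 52.6 + 50.3 + 56.4 + 52.5 + 51.6)/11 = 52.3364
Numerator Σ_{t=1}^{8}(x_t−x̄)(x_{t+3}−x̄) = 0.2788
Denominator Σ(x_t−x̄)² = 31.7255
r_3 = 0.2788 / 31.7255 = 0.009

0.009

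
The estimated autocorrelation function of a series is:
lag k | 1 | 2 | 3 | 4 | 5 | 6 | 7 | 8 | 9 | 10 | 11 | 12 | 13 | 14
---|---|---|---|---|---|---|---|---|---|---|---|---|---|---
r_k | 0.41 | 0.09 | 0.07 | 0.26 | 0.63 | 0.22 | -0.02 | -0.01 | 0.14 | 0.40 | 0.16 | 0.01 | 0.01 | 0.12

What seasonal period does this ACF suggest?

5

The largest autocorrelation is r_5 = 0.63; the remaining lags stay at or below 0.41. The elevated value at lag 1 (0.41), dropping to 0.09 at lag 2, reflects decaying short-term dependence rather than seasonality.
The dominant spike at lag 5 indicates a seasonal period of 5.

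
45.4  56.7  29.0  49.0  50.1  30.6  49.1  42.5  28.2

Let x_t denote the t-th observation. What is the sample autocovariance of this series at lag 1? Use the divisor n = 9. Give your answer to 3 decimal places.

-39.543

Mean x̄ = (45.4 + 56.7 + 29.0 + 49.0 + 50.1 + 30.6 + 49.1 + 42.5 + 28.2)/9 = 42.2889
Σ_{t=1}^{8}(x_t−x̄)(x_{t+1}−x̄) = -355.8890
γ_1 = -355.8890 / 9 = -39.543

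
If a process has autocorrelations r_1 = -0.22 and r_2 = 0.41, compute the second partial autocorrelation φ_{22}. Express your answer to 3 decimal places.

0.380

φ_{22} = (r_2 − r_1²) / (1 − r_1²)
r_1² = (-0.22)² = 0.0484
Numerator = 0.41 − 0.0484 = 0.3616; denominator = 1 − 0.0484 = 0.9516
φ_{22} = 0.3616 / 0.9516 = 0.380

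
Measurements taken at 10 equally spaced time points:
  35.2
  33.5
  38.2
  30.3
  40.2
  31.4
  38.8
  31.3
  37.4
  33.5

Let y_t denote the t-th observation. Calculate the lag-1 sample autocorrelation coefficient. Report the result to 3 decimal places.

-0.934

Mean ȳ = (35.2 + 33.5 + 38.2 + 30.3 + 40.2 + 31.4 + 38.8 + 31.3 + 37.4 + 33.5)/10 = 34.9800
Numerator Σ_{t=1}^{9}(y_t−ȳ)(y_{t+1}−ȳ) = -103.4984
Denominator Σ(y_t−ȳ)² = 110.7560
r_1 = -103.4984 / 110.7560 = -0.934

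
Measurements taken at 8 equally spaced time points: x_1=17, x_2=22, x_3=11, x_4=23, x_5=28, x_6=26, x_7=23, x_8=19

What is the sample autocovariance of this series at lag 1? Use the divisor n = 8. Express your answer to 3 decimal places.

Mean x̄ = (17 + 22 + 11 + 23 + 28 + 26 + 23 + 19)/8 = 21.1250
Σ_{t=1}^{7}(x_t−x̄)(x_{t+1}−x̄) = 20.1094
γ_1 = 20.1094 / 8 = 2.514

2.514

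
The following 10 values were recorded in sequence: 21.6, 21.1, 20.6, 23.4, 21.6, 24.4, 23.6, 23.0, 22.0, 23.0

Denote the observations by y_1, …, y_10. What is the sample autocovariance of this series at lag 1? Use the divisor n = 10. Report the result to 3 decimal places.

0.180

Mean ȳ = (21.6 + 21.1 + 20.6 + 23.4 + 21.6 + 24.4 + 23.6 + 23.0 + 22.0 + 23.0)/10 = 22.4300
Σ_{t=1}^{9}(y_t−ȳ)(y_{t+1}−ȳ) = 1.8041
γ_1 = 1.8041 / 10 = 0.180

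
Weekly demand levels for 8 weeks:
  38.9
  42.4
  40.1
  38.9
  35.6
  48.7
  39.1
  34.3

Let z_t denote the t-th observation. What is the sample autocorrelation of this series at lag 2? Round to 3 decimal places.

-0.424

Mean z̄ = (38.9 + 42.4 + 40.1 + 38.9 + 35.6 + 48.7 + 39.1 + 34.3)/8 = 39.7500
Deviations from mean: -0.8500, 2.6500, 0.3500, -0.8500, -4.1500, 8.9500, -0.6500, -5.4500
Σ(z_t−z̄)(z_{t+2}−z̄) = (-0.2975) + (-2.2525) + (-1.4525) + (-7.6075) + (2.6975) + (-48.7775) = -57.6900
Denominator Σ(z_t−z̄)² = 136.0400
r_2 = -57.6900 / 136.0400 = -0.424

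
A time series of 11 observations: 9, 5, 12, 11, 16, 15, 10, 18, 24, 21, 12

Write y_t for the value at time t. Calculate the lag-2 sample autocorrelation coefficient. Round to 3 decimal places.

Mean ȳ = (9 + 5 + 12 + 11 + 16 + 15 + 10 + 18 + 24 + 21 + 12)/11 = 13.9091
Numerator Σ_{t=1}^{9}(y_t−ȳ)(y_{t+2}−ȳ) = -5.2893
Denominator Σ(y_t−ȳ)² = 308.9091
r_2 = -5.2893 / 308.9091 = -0.017

-0.017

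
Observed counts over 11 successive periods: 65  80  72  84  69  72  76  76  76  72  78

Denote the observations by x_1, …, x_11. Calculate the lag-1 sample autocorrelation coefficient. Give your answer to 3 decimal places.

Mean x̄ = (65 + 80 + 72 + 84 + 69 + 72 + 76 + 76 + 76 + 72 + 78)/11 = 74.5455
Numerator Σ_{t=1}^{10}(x_t−x̄)(x_{t+1}−x̄) = -140.2975
Denominator Σ(x_t−x̄)² = 278.7273
r_1 = -140.2975 / 278.7273 = -0.503

-0.503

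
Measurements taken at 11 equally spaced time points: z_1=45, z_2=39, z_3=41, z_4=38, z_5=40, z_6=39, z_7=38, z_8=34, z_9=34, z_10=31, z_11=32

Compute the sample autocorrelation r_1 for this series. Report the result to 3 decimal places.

0.524

Mean z̄ = (45 + 39 + 41 + 38 + 40 + 39 + 38 + 34 + 34 + 31 + 32)/11 = 37.3636
Numerator Σ_{t=1}^{10}(z_t−z̄)(z_{t+1}−z̄) = 92.5041
Denominator Σ(z_t−z̄)² = 176.5455
r_1 = 92.5041 / 176.5455 = 0.524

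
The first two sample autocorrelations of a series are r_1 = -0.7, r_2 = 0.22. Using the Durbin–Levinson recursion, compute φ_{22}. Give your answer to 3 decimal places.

-0.529

φ_{22} = (r_2 − r_1²) / (1 − r_1²)
r_1² = (-0.7)² = 0.49
Numerator = 0.22 − 0.4900 = -0.2700; denominator = 1 − 0.4900 = 0.5100
φ_{22} = -0.2700 / 0.5100 = -0.529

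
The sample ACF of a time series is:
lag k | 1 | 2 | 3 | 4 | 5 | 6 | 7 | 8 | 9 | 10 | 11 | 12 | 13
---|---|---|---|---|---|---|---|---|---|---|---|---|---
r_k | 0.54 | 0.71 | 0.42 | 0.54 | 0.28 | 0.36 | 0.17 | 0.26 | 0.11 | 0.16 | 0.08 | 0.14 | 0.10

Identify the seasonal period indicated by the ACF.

The largest autocorrelation is r_2 = 0.71; the remaining lags stay at or below 0.54.
The dominant spike at lag 2 indicates a seasonal period of 2.

2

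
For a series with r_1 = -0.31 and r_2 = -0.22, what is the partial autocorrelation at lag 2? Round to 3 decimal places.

-0.350

φ_{22} = (r_2 − r_1²) / (1 − r_1²)
r_1² = (-0.31)² = 0.0961
Numerator = -0.22 − 0.0961 = -0.3161; denominator = 1 − 0.0961 = 0.9039
φ_{22} = -0.3161 / 0.9039 = -0.350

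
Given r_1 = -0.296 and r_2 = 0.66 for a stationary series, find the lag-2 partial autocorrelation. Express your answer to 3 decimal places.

0.627

φ_{22} = (r_2 − r_1²) / (1 − r_1²)
r_1² = (-0.296)² = 0.087616
Numerator = 0.66 − 0.0876 = 0.5724; denominator = 1 − 0.0876 = 0.9124
φ_{22} = 0.5724 / 0.9124 = 0.627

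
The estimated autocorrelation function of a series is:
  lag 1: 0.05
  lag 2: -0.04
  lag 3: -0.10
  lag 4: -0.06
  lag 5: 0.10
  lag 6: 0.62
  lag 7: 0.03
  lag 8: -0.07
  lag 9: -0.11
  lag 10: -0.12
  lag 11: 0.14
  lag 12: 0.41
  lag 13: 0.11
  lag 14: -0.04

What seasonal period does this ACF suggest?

6

The largest autocorrelation is r_6 = 0.62, with a weaker echo at lag 12 (0.41); the remaining lags stay at or below 0.14.
The dominant spike at lag 6 indicates a seasonal period of 6.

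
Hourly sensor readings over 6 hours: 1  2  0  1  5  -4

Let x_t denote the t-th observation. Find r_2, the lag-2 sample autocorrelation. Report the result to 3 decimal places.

-0.099

Mean x̄ = (1 + 2 + 0 + 1 + 5 − 4)/6 = 0.8333
Deviations from mean: 0.1667, 1.1667, -0.8333, 0.1667, 4.1667, -4.8333
Σ(x_t−x̄)(x_{t+2}−x̄) = (-0.1389) + (0.1944) + (-3.4722) + (-0.8056) = -4.2222
Denominator Σ(x_t−x̄)² = 42.8333
r_2 = -4.2222 / 42.8333 = -0.099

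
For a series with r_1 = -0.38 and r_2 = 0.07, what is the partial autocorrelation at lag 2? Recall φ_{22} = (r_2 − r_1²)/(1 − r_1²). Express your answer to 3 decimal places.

φ_{22} = (r_2 − r_1²) / (1 − r_1²)
r_1² = (-0.38)² = 0.1444
Numerator = 0.07 − 0.1444 = -0.0744; denominator = 1 − 0.1444 = 0.8556
φ_{22} = -0.0744 / 0.8556 = -0.087

-0.087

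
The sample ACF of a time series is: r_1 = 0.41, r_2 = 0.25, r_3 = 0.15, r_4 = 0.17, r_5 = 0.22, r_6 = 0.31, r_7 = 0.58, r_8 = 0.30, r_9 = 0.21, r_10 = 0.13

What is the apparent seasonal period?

The largest autocorrelation is r_7 = 0.58; the remaining lags stay at or below 0.41. The elevated value at lag 1 (0.41), dropping to 0.25 at lag 2, reflects decaying short-term dependence rather than seasonality.
The dominant spike at lag 7 indicates a seasonal period of 7.

7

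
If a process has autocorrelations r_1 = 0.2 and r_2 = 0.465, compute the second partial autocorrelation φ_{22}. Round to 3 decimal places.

0.443

φ_{22} = (r_2 − r_1²) / (1 − r_1²)
r_1² = (0.2)² = 0.04
Numerator = 0.465 − 0.0400 = 0.4250; denominator = 1 − 0.0400 = 0.9600
φ_{22} = 0.4250 / 0.9600 = 0.443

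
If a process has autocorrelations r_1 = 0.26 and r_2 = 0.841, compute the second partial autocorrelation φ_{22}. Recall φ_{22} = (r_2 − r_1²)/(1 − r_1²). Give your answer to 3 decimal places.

0.829

φ_{22} = (r_2 − r_1²) / (1 − r_1²)
r_1² = (0.26)² = 0.0676
Numerator = 0.841 − 0.0676 = 0.7734; denominator = 1 − 0.0676 = 0.9324
φ_{22} = 0.7734 / 0.9324 = 0.829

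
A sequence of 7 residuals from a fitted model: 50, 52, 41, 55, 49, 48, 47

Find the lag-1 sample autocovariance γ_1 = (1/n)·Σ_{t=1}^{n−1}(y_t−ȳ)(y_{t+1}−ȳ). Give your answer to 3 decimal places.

-9.574

Mean ȳ = (50 + 52 + 41 + 55 + 49 + 48 + 47)/7 = 48.8571
Deviations: 1.1429, 3.1429, -7.8571, 6.1429, 0.1429, -0.8571, -1.8571
Σ_{t=1}^{6}(y_t−ȳ)(y_{t+1}−ȳ) = -67.0204
γ_1 = -67.0204 / 7 = -9.574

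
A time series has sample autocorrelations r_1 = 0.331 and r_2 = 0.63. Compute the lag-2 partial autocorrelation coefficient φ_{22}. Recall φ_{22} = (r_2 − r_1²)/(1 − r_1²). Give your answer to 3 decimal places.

φ_{22} = (r_2 − r_1²) / (1 − r_1²)
r_1² = (0.331)² = 0.109561
Numerator = 0.63 − 0.1096 = 0.5204; denominator = 1 − 0.1096 = 0.8904
φ_{22} = 0.5204 / 0.8904 = 0.584

0.584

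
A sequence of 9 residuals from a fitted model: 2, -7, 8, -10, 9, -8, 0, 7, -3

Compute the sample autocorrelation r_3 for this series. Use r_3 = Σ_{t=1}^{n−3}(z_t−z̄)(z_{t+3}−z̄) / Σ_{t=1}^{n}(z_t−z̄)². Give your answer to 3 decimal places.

Mean z̄ = (2 − 7 + 8 − 10 + 9 − 8 + 0 + 7 − 3)/9 = -0.2222
Σ(z_t−z̄)(z_{t+3}−z̄) = (-21.7284) + (-62.5062) + (-63.9506) + (-2.1728) + (66.6049) + (21.6049) = -62.1481
Denominator Σ(z_t−z̄)² = 419.5556
r_3 = -62.1481 / 419.5556 = -0.148

-0.148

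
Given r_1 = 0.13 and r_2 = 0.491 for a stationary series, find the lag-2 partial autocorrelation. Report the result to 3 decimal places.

φ_{22} = (r_2 − r_1²) / (1 − r_1²)
r_1² = (0.13)² = 0.0169
Numerator = 0.491 − 0.0169 = 0.4741; denominator = 1 − 0.0169 = 0.9831
φ_{22} = 0.4741 / 0.9831 = 0.482

0.482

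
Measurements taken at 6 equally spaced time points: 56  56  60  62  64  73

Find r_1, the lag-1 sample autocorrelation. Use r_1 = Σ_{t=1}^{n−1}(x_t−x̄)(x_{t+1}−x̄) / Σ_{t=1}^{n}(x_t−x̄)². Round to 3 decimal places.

0.343

Mean x̄ = (56 + 56 + 60 + 62 + 64 + 73)/6 = 61.8333
Σ(x_t−x̄)(x_{t+1}−x̄) = (34.0278) + (10.6944) + (-0.3056) + (0.3611) + (24.1944) = 68.9722
Denominator Σ(x_t−x̄)² = 200.8333
r_1 = 68.9722 / 200.8333 = 0.343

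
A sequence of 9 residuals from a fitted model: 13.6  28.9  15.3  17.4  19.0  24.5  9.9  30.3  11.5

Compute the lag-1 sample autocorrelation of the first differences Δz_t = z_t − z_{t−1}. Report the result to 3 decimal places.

-0.685

First differences Δz: 15.3, -13.6, 2.1, 1.6, 5.5, -14.6, 20.4, -18.8
Mean of differences = -0.2625
Numerator Σ(Δz_t−Δz̄)(Δz_{t+1}−Δz̄) = -985.8414
Denominator Σ(Δz_t−Δz̄)² = 1438.4788
r_1(Δz) = -985.8414 / 1438.4788 = -0.685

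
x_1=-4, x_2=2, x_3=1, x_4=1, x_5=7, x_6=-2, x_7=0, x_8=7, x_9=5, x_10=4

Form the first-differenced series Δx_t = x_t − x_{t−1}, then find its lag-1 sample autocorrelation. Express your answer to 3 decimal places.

-0.388

First differences Δx: 6, -1, 0, 6, -9, 2, 7, -2, -1
Mean of differences = 0.8889
Numerator Σ(Δx_t−Δx̄)(Δx_{t+1}−Δx̄) = -79.4568
Denominator Σ(Δx_t−Δx̄)² = 204.8889
r_1(Δx) = -79.4568 / 204.8889 = -0.388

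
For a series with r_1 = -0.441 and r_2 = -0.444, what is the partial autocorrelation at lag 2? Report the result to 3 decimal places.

φ_{22} = (r_2 − r_1²) / (1 − r_1²)
r_1² = (-0.441)² = 0.194481
Numerator = -0.444 − 0.1945 = -0.6385; denominator = 1 − 0.1945 = 0.8055
φ_{22} = -0.6385 / 0.8055 = -0.793

-0.793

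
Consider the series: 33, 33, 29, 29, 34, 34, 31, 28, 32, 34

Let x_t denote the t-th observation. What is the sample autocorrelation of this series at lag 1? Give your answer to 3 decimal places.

0.106

Mean x̄ = (33 + 33 + 29 + 29 + 34 + 34 + 31 + 28 + 32 + 34)/10 = 31.7000
Numerator Σ_{t=1}^{9}(x_t−x̄)(x_{t+1}−x̄) = 5.1100
Denominator Σ(x_t−x̄)² = 48.1000
r_1 = 5.1100 / 48.1000 = 0.106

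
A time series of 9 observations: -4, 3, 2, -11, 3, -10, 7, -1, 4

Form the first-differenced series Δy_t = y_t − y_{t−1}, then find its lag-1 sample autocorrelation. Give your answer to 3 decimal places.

-0.788

First differences Δy: 7, -1, -13, 14, -13, 17, -8, 5
Mean of differences = 1.0000
Numerator Σ(Δy_t−Δȳ)(Δy_{t+1}−Δȳ) = -752.0000
Denominator Σ(Δy_t−Δȳ)² = 954.0000
r_1(Δy) = -752.0000 / 954.0000 = -0.788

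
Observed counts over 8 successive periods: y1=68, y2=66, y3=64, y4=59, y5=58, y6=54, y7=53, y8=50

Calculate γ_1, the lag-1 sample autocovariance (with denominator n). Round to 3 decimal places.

23.375

Mean ȳ = (68 + 66 + 64 + 59 + 58 + 54 + 53 + 50)/8 = 59.0000
Σ_{t=1}^{7}(y_t−ȳ)(y_{t+1}−ȳ) = 187.0000
γ_1 = 187.0000 / 8 = 23.375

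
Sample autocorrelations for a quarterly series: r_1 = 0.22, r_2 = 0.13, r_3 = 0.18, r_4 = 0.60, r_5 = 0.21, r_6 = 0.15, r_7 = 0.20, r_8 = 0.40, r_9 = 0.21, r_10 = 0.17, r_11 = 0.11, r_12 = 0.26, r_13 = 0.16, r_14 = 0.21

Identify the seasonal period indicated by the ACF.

The largest autocorrelation is r_4 = 0.60, with weaker echoes at lags 8 (0.40) and 12 (0.26); the remaining lags stay at or below 0.22.
The dominant spike at lag 4 indicates a seasonal period of 4.

4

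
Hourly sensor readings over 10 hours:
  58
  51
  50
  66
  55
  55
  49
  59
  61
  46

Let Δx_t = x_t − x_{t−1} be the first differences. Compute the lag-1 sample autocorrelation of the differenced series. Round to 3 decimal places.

-0.314

First differences Δx: -7, -1, 16, -11, 0, -6, 10, 2, -15
Mean of differences = -1.3333
Numerator Σ(Δx_t−Δx̄)(Δx_{t+1}−Δx̄) = -243.4444
Denominator Σ(Δx_t−Δx̄)² = 776.0000
r_1(Δx) = -243.4444 / 776.0000 = -0.314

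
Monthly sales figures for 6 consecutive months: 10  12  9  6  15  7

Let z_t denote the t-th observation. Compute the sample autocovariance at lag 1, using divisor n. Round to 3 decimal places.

Mean z̄ = (10 + 12 + 9 + 6 + 15 + 7)/6 = 9.8333
Deviations: 0.1667, 2.1667, -0.8333, -3.8333, 5.1667, -2.8333
Σ_{t=1}^{5}(z_t−z̄)(z_{t+1}−z̄) = -32.6944
γ_1 = -32.6944 / 6 = -5.449

-5.449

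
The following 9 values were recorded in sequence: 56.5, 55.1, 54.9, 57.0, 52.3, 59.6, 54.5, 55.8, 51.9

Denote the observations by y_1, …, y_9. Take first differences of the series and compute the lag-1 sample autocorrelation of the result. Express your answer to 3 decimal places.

First differences Δy: -1.4, -0.2, 2.1, -4.7, 7.3, -5.1, 1.3, -3.9
Mean of differences = -0.5750
Numerator Σ(Δy_t−Δȳ)(Δy_{t+1}−Δȳ) = -93.1781
Denominator Σ(Δy_t−Δȳ)² = 122.0550
r_1(Δy) = -93.1781 / 122.0550 = -0.763

-0.763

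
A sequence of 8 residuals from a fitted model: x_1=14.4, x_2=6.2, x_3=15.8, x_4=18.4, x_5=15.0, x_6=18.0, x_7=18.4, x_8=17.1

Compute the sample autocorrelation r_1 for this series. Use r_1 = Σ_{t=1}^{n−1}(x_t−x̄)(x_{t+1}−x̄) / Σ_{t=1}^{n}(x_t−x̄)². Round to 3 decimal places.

Mean x̄ = (14.4 + 6.2 + 15.8 + 18.4 + 15.0 + 18.0 + 18.4 + 17.1)/8 = 15.4125
Deviations from mean: -1.0125, -9.2125, 0.3875, 2.9875, -0.4125, 2.5875, 2.9875, 1.6875
Numerator Σ_{t=1}^{7}(x_t−x̄)(x_{t+1}−x̄) = 17.3873
Denominator Σ(x_t−x̄)² = 113.6088
r_1 = 17.3873 / 113.6088 = 0.153

0.153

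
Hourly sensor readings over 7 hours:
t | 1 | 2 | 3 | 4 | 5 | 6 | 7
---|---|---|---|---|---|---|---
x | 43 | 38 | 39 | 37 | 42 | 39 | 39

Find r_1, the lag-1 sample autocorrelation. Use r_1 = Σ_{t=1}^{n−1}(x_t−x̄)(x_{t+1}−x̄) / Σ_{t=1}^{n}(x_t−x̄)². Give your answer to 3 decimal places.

-0.373

Mean x̄ = (43 + 38 + 39 + 37 + 42 + 39 + 39)/7 = 39.5714
Numerator Σ_{t=1}^{6}(x_t−x̄)(x_{t+1}−x̄) = -10.3265
Denominator Σ(x_t−x̄)² = 27.7143
r_1 = -10.3265 / 27.7143 = -0.373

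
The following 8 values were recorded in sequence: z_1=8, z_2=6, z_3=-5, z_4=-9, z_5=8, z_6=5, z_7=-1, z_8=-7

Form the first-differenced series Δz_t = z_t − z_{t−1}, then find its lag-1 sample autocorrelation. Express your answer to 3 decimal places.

First differences Δz: -2, -11, -4, 17, -3, -6, -6
Mean of differences = -2.1429
Numerator Σ(Δz_t−Δz̄)(Δz_{t+1}−Δz̄) = -18.5918
Denominator Σ(Δz_t−Δz̄)² = 478.8571
r_1(Δz) = -18.5918 / 478.8571 = -0.039

-0.039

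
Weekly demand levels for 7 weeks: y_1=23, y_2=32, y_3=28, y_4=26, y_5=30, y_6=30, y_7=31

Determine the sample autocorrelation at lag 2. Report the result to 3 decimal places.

-0.111

Mean ȳ = (23 + 32 + 28 + 26 + 30 + 30 + 31)/7 = 28.5714
Deviations from mean: -5.5714, 3.4286, -0.5714, -2.5714, 1.4286, 1.4286, 2.4286
Numerator Σ_{t=1}^{5}(y_t−ȳ)(y_{t+2}−ȳ) = -6.6531
Denominator Σ(y_t−ȳ)² = 59.7143
r_2 = -6.6531 / 59.7143 = -0.111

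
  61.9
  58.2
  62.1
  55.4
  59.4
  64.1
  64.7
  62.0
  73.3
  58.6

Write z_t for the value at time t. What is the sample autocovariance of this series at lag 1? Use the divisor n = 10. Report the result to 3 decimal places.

-2.161

Mean z̄ = (61.9 + 58.2 + 62.1 + 55.4 + 59.4 + 64.1 + 64.7 + 62.0 + 73.3 + 58.6)/10 = 61.9700
Σ_{t=1}^{9}(z_t−z̄)(z_{t+1}−z̄) = -21.6149
γ_1 = -21.6149 / 10 = -2.161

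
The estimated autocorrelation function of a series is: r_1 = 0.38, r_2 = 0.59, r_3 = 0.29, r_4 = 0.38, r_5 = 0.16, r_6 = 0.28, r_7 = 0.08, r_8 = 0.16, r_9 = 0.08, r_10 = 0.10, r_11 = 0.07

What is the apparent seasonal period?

The largest autocorrelation is r_2 = 0.59; the remaining lags stay at or below 0.38.
The dominant spike at lag 2 indicates a seasonal period of 2.

2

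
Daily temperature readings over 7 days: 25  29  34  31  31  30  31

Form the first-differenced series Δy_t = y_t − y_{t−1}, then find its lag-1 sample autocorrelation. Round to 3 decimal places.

First differences Δy: 4, 5, -3, 0, -1, 1
Mean of differences = 1.0000
Numerator Σ(Δy_t−Δȳ)(Δy_{t+1}−Δȳ) = 2.0000
Denominator Σ(Δy_t−Δȳ)² = 46.0000
r_1(Δy) = 2.0000 / 46.0000 = 0.043

0.043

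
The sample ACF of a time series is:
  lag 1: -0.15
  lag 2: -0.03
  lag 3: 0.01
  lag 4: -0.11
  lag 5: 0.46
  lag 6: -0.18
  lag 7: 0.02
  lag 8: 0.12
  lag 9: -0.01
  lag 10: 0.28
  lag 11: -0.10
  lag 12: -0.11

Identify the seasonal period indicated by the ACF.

The largest autocorrelation is r_5 = 0.46, with a weaker echo at lag 10 (0.28); the remaining lags stay at or below 0.12.
The dominant spike at lag 5 indicates a seasonal period of 5.

5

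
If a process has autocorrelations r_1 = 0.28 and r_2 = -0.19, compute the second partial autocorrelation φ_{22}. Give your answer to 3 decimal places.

φ_{22} = (r_2 − r_1²) / (1 − r_1²)
r_1² = (0.28)² = 0.0784
Numerator = -0.19 − 0.0784 = -0.2684; denominator = 1 − 0.0784 = 0.9216
φ_{22} = -0.2684 / 0.9216 = -0.291

-0.291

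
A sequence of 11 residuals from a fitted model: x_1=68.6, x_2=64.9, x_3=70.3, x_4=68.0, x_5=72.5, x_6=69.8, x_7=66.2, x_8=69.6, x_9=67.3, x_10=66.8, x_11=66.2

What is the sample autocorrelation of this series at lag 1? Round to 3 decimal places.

-0.119

Mean x̄ = (68.6 + 64.9 + 70.3 + 68.0 + 72.5 + 69.8 + 66.2 + 69.6 + 67.3 + 66.8 + 66.2)/11 = 68.2000
Numerator Σ_{t=1}^{10}(x_t−x̄)(x_{t+1}−x̄) = -5.8500
Denominator Σ(x_t−x̄)² = 49.2800
r_1 = -5.8500 / 49.2800 = -0.119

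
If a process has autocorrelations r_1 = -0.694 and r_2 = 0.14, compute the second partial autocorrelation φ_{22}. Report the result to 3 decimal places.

φ_{22} = (r_2 − r_1²) / (1 − r_1²)
r_1² = (-0.694)² = 0.481636
Numerator = 0.14 − 0.4816 = -0.3416; denominator = 1 − 0.4816 = 0.5184
φ_{22} = -0.3416 / 0.5184 = -0.659

-0.659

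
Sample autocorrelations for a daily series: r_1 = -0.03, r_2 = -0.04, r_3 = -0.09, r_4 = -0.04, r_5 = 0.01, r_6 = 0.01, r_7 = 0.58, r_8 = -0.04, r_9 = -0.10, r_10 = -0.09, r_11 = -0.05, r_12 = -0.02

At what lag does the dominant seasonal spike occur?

The largest autocorrelation is r_7 = 0.58; the remaining lags stay at or below 0.01.
The dominant spike at lag 7 indicates a seasonal period of 7.

7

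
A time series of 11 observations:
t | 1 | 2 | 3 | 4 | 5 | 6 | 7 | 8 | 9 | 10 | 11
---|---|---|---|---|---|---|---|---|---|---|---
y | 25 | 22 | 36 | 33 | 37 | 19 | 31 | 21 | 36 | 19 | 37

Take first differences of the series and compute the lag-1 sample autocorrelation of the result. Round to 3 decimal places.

-0.748

First differences Δy: -3, 14, -3, 4, -18, 12, -10, 15, -17, 18
Mean of differences = 1.2000
Numerator Σ(Δy_t−Δȳ)(Δy_{t+1}−Δȳ) = -1212.8400
Denominator Σ(Δy_t−Δȳ)² = 1621.6000
r_1(Δy) = -1212.8400 / 1621.6000 = -0.748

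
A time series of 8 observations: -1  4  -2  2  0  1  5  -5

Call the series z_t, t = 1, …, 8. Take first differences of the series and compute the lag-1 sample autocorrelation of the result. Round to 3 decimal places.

First differences Δz: 5, -6, 4, -2, 1, 4, -10
Mean of differences = -0.5714
Numerator Σ(Δz_t−Δz̄)(Δz_{t+1}−Δz̄) = -99.7551
Denominator Σ(Δz_t−Δz̄)² = 195.7143
r_1(Δz) = -99.7551 / 195.7143 = -0.510

-0.510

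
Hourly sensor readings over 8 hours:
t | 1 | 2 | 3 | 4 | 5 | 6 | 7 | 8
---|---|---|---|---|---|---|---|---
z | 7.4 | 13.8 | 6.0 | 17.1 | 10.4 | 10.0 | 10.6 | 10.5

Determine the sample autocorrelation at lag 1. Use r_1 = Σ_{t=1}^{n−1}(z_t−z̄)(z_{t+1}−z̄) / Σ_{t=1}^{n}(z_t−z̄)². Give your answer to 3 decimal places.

Mean z̄ = (7.4 + 13.8 + 6.0 + 17.1 + 10.4 + 10.0 + 10.6 + 10.5)/8 = 10.7250
Numerator Σ_{t=1}^{7}(z_t−z̄)(z_{t+1}−z̄) = -56.5931
Denominator Σ(z_t−z̄)² = 84.1750
r_1 = -56.5931 / 84.1750 = -0.672

-0.672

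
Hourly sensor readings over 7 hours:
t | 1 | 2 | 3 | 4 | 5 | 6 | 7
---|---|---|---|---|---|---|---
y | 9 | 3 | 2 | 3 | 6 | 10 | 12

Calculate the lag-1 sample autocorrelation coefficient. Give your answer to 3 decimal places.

Mean ȳ = (9 + 3 + 2 + 3 + 6 + 10 + 12)/7 = 6.4286
Deviations from mean: 2.5714, -3.4286, -4.4286, -3.4286, -0.4286, 3.5714, 5.5714
Σ(y_t−ȳ)(y_{t+1}−ȳ) = (-8.8163) + (15.1837) + (15.1837) + (1.4694) + (-1.5306) + (19.8980) = 41.3878
Denominator Σ(y_t−ȳ)² = 93.7143
r_1 = 41.3878 / 93.7143 = 0.442

0.442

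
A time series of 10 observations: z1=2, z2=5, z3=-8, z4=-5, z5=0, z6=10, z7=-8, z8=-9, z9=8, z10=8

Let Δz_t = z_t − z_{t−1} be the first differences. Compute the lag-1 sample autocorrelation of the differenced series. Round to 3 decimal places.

First differences Δz: 3, -13, 3, 5, 10, -18, -1, 17, 0
Mean of differences = 0.6667
Numerator Σ(Δz_t−Δz̄)(Δz_{t+1}−Δz̄) = -194.4444
Denominator Σ(Δz_t−Δz̄)² = 922.0000
r_1(Δz) = -194.4444 / 922.0000 = -0.211

-0.211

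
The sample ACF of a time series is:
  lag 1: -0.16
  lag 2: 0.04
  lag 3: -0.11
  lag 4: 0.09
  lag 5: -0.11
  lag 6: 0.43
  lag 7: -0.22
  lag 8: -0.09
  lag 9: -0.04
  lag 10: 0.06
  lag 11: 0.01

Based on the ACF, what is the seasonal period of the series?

6

The largest autocorrelation is r_6 = 0.43; the remaining lags stay at or below 0.09.
The dominant spike at lag 6 indicates a seasonal period of 6.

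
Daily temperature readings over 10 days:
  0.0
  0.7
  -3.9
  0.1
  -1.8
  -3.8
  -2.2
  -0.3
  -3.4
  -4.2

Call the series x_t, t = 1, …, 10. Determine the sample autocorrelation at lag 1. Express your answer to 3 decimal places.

Mean x̄ = (0.0 + 0.7 − 3.9 + 0.1 − 1.8 − 3.8 − 2.2 − 0.3 − 3.4 − 4.2)/10 = -1.8800
Numerator Σ_{t=1}^{9}(x_t−x̄)(x_{t+1}−x̄) = -3.1224
Denominator Σ(x_t−x̄)² = 32.1760
r_1 = -3.1224 / 32.1760 = -0.097

-0.097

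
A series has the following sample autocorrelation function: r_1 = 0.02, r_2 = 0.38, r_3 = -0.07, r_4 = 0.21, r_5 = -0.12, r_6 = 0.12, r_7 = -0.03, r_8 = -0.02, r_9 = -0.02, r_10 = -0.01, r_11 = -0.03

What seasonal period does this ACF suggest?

2

The largest autocorrelation is r_2 = 0.38, with a weaker echo at lag 4 (0.21); the remaining lags stay at or below 0.12.
The dominant spike at lag 2 indicates a seasonal period of 2.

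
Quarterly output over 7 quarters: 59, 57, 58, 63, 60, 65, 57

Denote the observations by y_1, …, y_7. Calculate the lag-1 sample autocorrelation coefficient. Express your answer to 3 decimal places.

Mean ȳ = (59 + 57 + 58 + 63 + 60 + 65 + 57)/7 = 59.8571
Σ(y_t−ȳ)(y_{t+1}−ȳ) = (2.4490) + (5.3061) + (-5.8367) + (0.4490) + (0.7347) + (-14.6939) = -11.5918
Denominator Σ(y_t−ȳ)² = 56.8571
r_1 = -11.5918 / 56.8571 = -0.204

-0.204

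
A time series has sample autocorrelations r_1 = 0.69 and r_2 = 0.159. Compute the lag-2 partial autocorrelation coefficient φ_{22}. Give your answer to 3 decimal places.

φ_{22} = (r_2 − r_1²) / (1 − r_1²)
r_1² = (0.69)² = 0.4761
Numerator = 0.159 − 0.4761 = -0.3171; denominator = 1 − 0.4761 = 0.5239
φ_{22} = -0.3171 / 0.5239 = -0.605

-0.605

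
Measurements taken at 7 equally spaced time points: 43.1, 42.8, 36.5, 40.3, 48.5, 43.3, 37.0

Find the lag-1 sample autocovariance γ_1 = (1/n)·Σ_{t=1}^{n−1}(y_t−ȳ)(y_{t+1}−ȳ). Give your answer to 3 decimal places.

Mean ȳ = (43.1 + 42.8 + 36.5 + 40.3 + 48.5 + 43.3 + 37.0)/7 = 41.6429
Σ_{t=1}^{6}(y_t−ȳ)(y_{t+1}−ȳ) = -2.8976
γ_1 = -2.8976 / 7 = -0.414

-0.414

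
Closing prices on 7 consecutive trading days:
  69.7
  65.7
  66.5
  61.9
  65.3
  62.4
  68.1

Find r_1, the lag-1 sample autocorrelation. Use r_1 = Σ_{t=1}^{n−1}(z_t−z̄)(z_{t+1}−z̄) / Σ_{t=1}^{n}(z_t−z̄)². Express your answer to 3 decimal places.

-0.176

Mean z̄ = (69.7 + 65.7 + 66.5 + 61.9 + 65.3 + 62.4 + 68.1)/7 = 65.6571
Numerator Σ_{t=1}^{6}(z_t−z̄)(z_{t+1}−z̄) = -8.4090
Denominator Σ(z_t−z̄)² = 47.8771
r_1 = -8.4090 / 47.8771 = -0.176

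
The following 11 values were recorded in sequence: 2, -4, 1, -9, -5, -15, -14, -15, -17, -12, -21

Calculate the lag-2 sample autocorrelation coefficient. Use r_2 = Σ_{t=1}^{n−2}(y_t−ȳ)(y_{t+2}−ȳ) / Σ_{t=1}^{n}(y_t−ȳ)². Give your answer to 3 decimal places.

0.544

Mean ȳ = (2 − 4 + 1 − 9 − 5 − 15 − 14 − 15 − 17 − 12 − 21)/11 = -9.9091
Numerator Σ_{t=1}^{9}(y_t−ȳ)(y_{t+2}−ȳ) = 308.3471
Denominator Σ(y_t−ȳ)² = 566.9091
r_2 = 308.3471 / 566.9091 = 0.544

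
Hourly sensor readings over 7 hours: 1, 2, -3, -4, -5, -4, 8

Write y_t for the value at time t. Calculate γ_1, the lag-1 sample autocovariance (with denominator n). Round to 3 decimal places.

Mean ȳ = (1 + 2 − 3 − 4 − 5 − 4 + 8)/7 = -0.7143
Σ_{t=1}^{6}(y_t−ȳ)(y_{t+1}−ȳ) = 5.4898
γ_1 = 5.4898 / 7 = 0.784

0.784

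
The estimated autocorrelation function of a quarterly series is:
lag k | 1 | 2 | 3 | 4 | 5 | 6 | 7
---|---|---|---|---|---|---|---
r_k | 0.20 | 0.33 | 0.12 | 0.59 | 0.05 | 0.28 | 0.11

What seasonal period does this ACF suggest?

4

The largest autocorrelation is r_4 = 0.59; the remaining lags stay at or below 0.33.
The dominant spike at lag 4 indicates a seasonal period of 4.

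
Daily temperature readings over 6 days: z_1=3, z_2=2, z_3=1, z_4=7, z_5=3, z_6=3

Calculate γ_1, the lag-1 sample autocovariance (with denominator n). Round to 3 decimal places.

Mean z̄ = (3 + 2 + 1 + 7 + 3 + 3)/6 = 3.1667
Deviations: -0.1667, -1.1667, -2.1667, 3.8333, -0.1667, -0.1667
Σ_{t=1}^{5}(z_t−z̄)(z_{t+1}−z̄) = -6.1944
γ_1 = -6.1944 / 6 = -1.032

-1.032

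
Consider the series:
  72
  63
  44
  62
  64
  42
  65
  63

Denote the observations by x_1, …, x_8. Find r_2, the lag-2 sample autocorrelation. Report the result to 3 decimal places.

-0.432

Mean x̄ = (72 + 63 + 44 + 62 + 64 + 42 + 65 + 63)/8 = 59.3750
Deviations from mean: 12.6250, 3.6250, -15.3750, 2.6250, 4.6250, -17.3750, 5.6250, 3.6250
Σ(x_t−x̄)(x_{t+2}−x̄) = (-194.1094) + (9.5156) + (-71.1094) + (-45.6094) + (26.0156) + (-62.9844) = -338.2813
Denominator Σ(x_t−x̄)² = 783.8750
r_2 = -338.2813 / 783.8750 = -0.432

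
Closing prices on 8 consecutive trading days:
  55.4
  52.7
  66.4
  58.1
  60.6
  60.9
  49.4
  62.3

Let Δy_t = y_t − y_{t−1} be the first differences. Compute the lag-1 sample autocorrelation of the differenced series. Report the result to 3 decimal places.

First differences Δy: -2.7, 13.7, -8.3, 2.5, 0.3, -11.5, 12.9
Mean of differences = 0.9857
Numerator Σ(Δy_t−Δȳ)(Δy_{t+1}−Δȳ) = -320.2188
Denominator Σ(Δy_t−Δȳ)² = 562.0686
r_1(Δy) = -320.2188 / 562.0686 = -0.570

-0.570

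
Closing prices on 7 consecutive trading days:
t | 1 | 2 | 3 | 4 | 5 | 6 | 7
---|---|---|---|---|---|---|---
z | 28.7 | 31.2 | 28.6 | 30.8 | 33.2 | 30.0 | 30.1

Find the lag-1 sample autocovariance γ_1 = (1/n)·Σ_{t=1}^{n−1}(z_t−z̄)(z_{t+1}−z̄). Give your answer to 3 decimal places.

Mean z̄ = (28.7 + 31.2 + 28.6 + 30.8 + 33.2 + 30.0 + 30.1)/7 = 30.3714
Σ_{t=1}^{6}(z_t−z̄)(z_{t+1}−z̄) = -3.3494
γ_1 = -3.3494 / 7 = -0.478

-0.478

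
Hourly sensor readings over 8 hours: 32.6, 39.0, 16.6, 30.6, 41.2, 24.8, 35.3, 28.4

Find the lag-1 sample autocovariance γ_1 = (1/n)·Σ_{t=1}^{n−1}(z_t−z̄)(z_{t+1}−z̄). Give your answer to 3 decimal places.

Mean z̄ = (32.6 + 39.0 + 16.6 + 30.6 + 41.2 + 24.8 + 35.3 + 28.4)/8 = 31.0625
Deviations: 1.5375, 7.9375, -14.4625, -0.4625, 10.1375, -6.2625, 4.2375, -2.6625
Σ_{t=1}^{7}(z_t−z̄)(z_{t+1}−z̄) = -201.8977
γ_1 = -201.8977 / 8 = -25.237

-25.237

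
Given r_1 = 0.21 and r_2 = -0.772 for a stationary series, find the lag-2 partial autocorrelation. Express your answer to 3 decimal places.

-0.854

φ_{22} = (r_2 − r_1²) / (1 − r_1²)
r_1² = (0.21)² = 0.0441
Numerator = -0.772 − 0.0441 = -0.8161; denominator = 1 − 0.0441 = 0.9559
φ_{22} = -0.8161 / 0.9559 = -0.854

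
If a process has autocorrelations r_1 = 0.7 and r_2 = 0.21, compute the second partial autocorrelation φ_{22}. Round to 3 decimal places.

φ_{22} = (r_2 − r_1²) / (1 − r_1²)
r_1² = (0.7)² = 0.49
Numerator = 0.21 − 0.4900 = -0.2800; denominator = 1 − 0.4900 = 0.5100
φ_{22} = -0.2800 / 0.5100 = -0.549

-0.549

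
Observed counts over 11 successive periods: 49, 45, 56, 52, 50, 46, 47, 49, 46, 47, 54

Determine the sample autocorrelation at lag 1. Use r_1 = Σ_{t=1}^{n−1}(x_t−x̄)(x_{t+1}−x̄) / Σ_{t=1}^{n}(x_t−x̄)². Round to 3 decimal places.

-0.036

Mean x̄ = (49 + 45 + 56 + 52 + 50 + 46 + 47 + 49 + 46 + 47 + 54)/11 = 49.1818
Numerator Σ_{t=1}^{10}(x_t−x̄)(x_{t+1}−x̄) = -4.4876
Denominator Σ(x_t−x̄)² = 125.6364
r_1 = -4.4876 / 125.6364 = -0.036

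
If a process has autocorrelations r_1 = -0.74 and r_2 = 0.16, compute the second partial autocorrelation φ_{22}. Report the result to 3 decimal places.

-0.857

φ_{22} = (r_2 − r_1²) / (1 − r_1²)
r_1² = (-0.74)² = 0.5476
Numerator = 0.16 − 0.5476 = -0.3876; denominator = 1 − 0.5476 = 0.4524
φ_{22} = -0.3876 / 0.4524 = -0.857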